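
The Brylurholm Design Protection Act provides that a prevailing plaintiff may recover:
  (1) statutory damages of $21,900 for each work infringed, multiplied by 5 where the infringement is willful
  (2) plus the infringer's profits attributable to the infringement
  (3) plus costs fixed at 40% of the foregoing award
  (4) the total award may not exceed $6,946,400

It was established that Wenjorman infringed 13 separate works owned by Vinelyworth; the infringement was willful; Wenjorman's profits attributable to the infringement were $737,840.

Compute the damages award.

Statutory damages: 13 × $21,900 = $284,700
Multiplied by 5: 5 × $284,700 = $1,423,500
Combined award: $1,423,500 + $737,840 = $2,161,340
Costs: 40% of $2,161,340 = $864,536
Award plus costs: $2,161,340 + $864,536 = $3,025,876
Cap at $6,946,400: $3,025,876 is within the cap, no reduction.

$3,025,876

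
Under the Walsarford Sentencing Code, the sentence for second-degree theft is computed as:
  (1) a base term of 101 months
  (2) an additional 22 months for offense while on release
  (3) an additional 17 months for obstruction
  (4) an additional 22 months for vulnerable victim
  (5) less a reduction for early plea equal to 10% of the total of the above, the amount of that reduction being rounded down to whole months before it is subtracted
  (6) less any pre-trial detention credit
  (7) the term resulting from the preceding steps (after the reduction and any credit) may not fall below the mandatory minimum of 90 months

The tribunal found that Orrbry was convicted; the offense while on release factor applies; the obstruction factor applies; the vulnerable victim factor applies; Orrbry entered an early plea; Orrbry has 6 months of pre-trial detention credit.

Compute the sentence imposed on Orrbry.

140 months

Offense while on release enhancement: +22 months
Obstruction enhancement: +17 months
Vulnerable victim enhancement: +22 months
Adjusted term: 101 months + 22 months + 17 months + 22 months = 162 months
Early plea reduction: 10% of 162 months = 16 months (rounded down)
After reduction: 162 − 16 = 146 months
Less pre-trial detention credit: 146 months − 6 months = 140 months
Minimum 90 months: 140 months meets the minimum, no increase.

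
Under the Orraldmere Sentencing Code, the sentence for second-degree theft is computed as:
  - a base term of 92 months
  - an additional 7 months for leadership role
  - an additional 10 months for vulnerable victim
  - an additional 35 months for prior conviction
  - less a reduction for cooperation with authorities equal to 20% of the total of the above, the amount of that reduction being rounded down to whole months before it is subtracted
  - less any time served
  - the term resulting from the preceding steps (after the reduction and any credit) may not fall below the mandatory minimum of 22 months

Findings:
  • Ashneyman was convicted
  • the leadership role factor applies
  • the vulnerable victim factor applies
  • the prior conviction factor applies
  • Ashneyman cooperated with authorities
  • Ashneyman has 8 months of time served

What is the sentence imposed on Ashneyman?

108 months

Leadership role enhancement: +7 months
Vulnerable victim enhancement: +10 months
Prior conviction enhancement: +35 months
Adjusted term: 92 months + 7 months + 10 months + 35 months = 144 months
Cooperation with authorities reduction: 20% of 144 months = 28 months (rounded down)
After reduction: 144 − 28 = 116 months
Less time served: 116 months − 8 months = 108 months
Minimum 22 months: 108 months meets the minimum, no increase.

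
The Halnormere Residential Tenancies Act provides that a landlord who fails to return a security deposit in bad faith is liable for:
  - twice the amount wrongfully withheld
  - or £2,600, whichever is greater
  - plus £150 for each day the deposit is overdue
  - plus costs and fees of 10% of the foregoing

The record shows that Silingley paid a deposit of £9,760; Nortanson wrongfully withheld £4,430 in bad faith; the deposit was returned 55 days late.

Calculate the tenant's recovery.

Doubled: 2 × £4,430 = £8,860
Minimum £2,600: £8,860 meets the minimum, no increase.
Late-return penalty: 55 × £150 = £8,250
Damages plus late penalty: £8,860 + £8,250 = £17,110
Costs and fees: 10% of £17,110 = £1,711
Total recovery: £17,110 + £1,711 = £18,821

Recovery: £18,821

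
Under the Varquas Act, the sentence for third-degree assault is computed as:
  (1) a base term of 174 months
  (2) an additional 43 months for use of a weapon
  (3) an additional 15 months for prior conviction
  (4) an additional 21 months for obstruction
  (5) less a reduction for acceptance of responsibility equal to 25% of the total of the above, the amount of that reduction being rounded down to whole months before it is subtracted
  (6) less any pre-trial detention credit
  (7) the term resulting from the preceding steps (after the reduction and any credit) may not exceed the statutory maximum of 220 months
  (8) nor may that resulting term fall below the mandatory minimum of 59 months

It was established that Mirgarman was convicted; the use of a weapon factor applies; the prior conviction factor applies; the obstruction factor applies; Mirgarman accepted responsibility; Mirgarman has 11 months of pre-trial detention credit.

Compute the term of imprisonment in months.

Use of a weapon enhancement: +43 months
Prior conviction enhancement: +15 months
Obstruction enhancement: +21 months
Adjusted term: 174 months + 43 months + 15 months + 21 months = 253 months
Acceptance of responsibility reduction: 25% of 253 months = 63 months (rounded down)
After reduction: 253 − 63 = 190 months
Less pre-trial detention credit: 190 months − 11 months = 179 months
Cap at 220 months: 179 months is within the cap, no reduction.
Minimum 59 months: 179 months meets the minimum, no increase.

Sentence: 179 months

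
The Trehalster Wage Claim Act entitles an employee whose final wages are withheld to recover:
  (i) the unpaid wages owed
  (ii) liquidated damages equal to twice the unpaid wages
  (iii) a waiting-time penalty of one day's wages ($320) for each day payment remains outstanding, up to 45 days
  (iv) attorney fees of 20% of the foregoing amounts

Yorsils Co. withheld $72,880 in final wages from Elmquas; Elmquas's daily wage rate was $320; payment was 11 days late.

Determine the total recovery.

Doubled: 2 × $72,880 = $145,760
Penalty days: min(11, 45) = 11
Waiting-time penalty: 11 × $320 = $3,520
Subtotal: $72,880 + $145,760 + $3,520 = $222,160
Attorney fees: 20% of $222,160 = $44,432
Total award: $222,160 + $44,432 = $266,592

$266,592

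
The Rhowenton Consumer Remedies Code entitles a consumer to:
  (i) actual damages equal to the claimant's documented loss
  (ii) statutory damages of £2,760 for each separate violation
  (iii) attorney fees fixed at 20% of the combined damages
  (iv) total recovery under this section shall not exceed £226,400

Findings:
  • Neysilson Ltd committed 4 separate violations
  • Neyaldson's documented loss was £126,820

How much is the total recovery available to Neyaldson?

Statutory damages: 4 × £2,760 = £11,040
Combined damages: £126,820 + £11,040 = £137,860
Attorney fees: 20% of £137,860 = £27,572
Total before cap: £137,860 + £27,572 = £165,432
Cap at £226,400: £165,432 is within the cap, no reduction.

£165,432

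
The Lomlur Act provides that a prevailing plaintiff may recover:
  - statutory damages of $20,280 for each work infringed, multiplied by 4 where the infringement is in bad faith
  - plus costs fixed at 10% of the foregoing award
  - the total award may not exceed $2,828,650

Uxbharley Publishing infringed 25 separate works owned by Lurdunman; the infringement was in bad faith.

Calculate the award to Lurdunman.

$2,230,800

Statutory damages: 25 × $20,280 = $507,000
Multiplied by 4: 4 × $507,000 = $2,028,000
Costs: 10% of $2,028,000 = $202,800
Award plus costs: $2,028,000 + $202,800 = $2,230,800
Cap at $2,828,650: $2,230,800 is within the cap, no reduction.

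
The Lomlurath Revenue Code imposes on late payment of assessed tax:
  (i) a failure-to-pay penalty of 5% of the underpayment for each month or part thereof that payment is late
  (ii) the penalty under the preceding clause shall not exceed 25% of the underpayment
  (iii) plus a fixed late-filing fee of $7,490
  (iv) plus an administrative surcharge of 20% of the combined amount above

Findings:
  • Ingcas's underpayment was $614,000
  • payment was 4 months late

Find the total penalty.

Accrued rate: 5% × 4 = 20%, capped at 25% → 20%
Failure-to-pay penalty: 20% of $614,000 = $122,800
Penalty before surcharge: $122,800 + $7,490 = $130,290
Administrative surcharge: 20% of $130,290 = $26,058
Total penalty: $130,290 + $26,058 = $156,348

$156,348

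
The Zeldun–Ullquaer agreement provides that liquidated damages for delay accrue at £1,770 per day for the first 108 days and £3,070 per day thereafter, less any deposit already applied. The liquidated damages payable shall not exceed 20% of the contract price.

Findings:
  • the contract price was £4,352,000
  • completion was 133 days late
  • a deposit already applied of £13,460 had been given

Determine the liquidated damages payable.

First 108 days: 108 × £1,770 = £191,160
Remaining days: (133 − 108) × £3,070 = £76,750
Accrued per-day damages: £191,160 + £76,750 = £267,910
Less deposit already applied: £267,910 − £13,460 = £254,450
Cap: 20% of £4,352,000 = £870,400
Cap at £870,400: £254,450 is within the cap, no reduction.

£254,450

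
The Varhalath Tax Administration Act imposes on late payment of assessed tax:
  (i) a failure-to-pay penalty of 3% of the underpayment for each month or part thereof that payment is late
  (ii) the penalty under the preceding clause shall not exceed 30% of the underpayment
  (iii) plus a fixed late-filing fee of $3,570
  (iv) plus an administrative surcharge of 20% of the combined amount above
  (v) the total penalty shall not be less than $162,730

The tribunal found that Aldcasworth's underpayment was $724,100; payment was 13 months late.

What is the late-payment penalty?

$264,960

Accrued rate: 3% × 13 = 39%, capped at 30% → 30%
Failure-to-pay penalty: 30% of $724,100 = $217,230
Penalty before surcharge: $217,230 + $3,570 = $220,800
Administrative surcharge: 20% of $220,800 = $44,160
Total penalty: $220,800 + $44,160 = $264,960
Minimum $162,730: $264,960 meets the minimum, no increase.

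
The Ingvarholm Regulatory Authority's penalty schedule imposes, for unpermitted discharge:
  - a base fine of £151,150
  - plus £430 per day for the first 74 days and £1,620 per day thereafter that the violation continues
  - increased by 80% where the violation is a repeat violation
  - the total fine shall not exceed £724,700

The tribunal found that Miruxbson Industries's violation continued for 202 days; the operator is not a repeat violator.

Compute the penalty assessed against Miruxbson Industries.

First 74 days: 74 × £430 = £31,820
Remaining days: (202 − 74) × £1,620 = £207,360
Per-day component: £31,820 + £207,360 = £239,180
Base plus per-day: £151,150 + £239,180 = £390,330
The operator is not a repeat violator: no 80% increase.
Cap at £724,700: £390,330 is within the cap, no reduction.

£390,330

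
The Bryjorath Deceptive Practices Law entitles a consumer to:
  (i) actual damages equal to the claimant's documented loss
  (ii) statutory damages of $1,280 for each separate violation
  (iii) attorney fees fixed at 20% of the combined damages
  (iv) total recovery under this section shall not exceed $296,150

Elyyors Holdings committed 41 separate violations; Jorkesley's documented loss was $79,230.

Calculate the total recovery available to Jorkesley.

Statutory damages: 41 × $1,280 = $52,480
Combined damages: $79,230 + $52,480 = $131,710
Attorney fees: 20% of $131,710 = $26,342
Total before cap: $131,710 + $26,342 = $158,052
Cap at $296,150: $158,052 is within the cap, no reduction.

Total recovery: $158,052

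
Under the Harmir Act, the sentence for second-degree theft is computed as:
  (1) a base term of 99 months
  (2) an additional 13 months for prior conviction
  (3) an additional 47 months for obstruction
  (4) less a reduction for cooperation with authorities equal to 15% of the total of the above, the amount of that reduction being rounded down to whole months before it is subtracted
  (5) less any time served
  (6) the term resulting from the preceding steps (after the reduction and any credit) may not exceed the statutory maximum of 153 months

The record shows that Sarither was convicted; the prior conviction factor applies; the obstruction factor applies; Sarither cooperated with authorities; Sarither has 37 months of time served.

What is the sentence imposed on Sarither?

Prior conviction enhancement: +13 months
Obstruction enhancement: +47 months
Adjusted term: 99 months + 13 months + 47 months = 159 months
Cooperation with authorities reduction: 15% of 159 months = 23 months (rounded down)
After reduction: 159 − 23 = 136 months
Less time served: 136 months − 37 months = 99 months
Cap at 153 months: 99 months is within the cap, no reduction.

Sentence: 99 months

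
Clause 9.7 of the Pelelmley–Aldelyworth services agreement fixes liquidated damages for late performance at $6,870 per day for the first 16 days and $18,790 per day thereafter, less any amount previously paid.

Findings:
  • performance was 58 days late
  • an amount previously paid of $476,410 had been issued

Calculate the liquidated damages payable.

Liquidated damages: $422,690

First 16 days: 16 × $6,870 = $109,920
Remaining days: (58 − 16) × $18,790 = $789,180
Accrued per-day damages: $109,920 + $789,180 = $899,100
Less amount previously paid: $899,100 − $476,410 = $422,690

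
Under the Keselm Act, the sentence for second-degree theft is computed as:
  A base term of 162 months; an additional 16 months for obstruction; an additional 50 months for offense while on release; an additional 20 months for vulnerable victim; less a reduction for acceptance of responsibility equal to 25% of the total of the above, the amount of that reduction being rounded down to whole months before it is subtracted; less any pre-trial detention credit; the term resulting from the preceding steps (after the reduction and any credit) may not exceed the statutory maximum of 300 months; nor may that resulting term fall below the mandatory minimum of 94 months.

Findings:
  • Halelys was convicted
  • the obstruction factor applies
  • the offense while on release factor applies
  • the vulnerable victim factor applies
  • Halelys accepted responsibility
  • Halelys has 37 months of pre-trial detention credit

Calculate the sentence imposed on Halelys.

Obstruction enhancement: +16 months
Offense while on release enhancement: +50 months
Vulnerable victim enhancement: +20 months
Adjusted term: 162 months + 16 months + 50 months + 20 months = 248 months
Acceptance of responsibility reduction: 25% of 248 months = 62 months (rounded down)
After reduction: 248 − 62 = 186 months
Less pre-trial detention credit: 186 months − 37 months = 149 months
Cap at 300 months: 149 months is within the cap, no reduction.
Minimum 94 months: 149 months meets the minimum, no increase.

149 months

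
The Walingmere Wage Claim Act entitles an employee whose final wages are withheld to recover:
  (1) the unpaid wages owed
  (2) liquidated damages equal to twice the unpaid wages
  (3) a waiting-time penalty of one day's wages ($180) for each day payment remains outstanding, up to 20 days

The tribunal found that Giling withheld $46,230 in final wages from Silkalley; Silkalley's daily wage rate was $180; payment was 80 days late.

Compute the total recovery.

$142,290

Doubled: 2 × $46,230 = $92,460
Penalty days: min(80, 20) = 20
Waiting-time penalty: 20 × $180 = $3,600
Total award: $46,230 + $92,460 + $3,600 = $142,290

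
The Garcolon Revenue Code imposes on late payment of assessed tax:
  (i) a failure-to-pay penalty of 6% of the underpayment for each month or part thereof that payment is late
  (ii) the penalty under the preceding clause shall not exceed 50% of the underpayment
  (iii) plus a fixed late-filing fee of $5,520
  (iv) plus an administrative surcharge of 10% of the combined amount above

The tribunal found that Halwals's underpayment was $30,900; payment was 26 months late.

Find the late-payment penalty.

Accrued rate: 6% × 26 = 156%, capped at 50% → 50%
Failure-to-pay penalty: 50% of $30,900 = $15,450
Penalty before surcharge: $15,450 + $5,520 = $20,970
Administrative surcharge: 10% of $20,970 = $2,097
Total penalty: $20,970 + $2,097 = $23,067

Penalty: $23,067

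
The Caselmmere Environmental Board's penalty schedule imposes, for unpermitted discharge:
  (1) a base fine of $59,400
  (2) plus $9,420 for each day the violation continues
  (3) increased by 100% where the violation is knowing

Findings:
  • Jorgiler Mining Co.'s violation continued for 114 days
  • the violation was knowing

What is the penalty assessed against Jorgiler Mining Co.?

Per-day component: 114 × $9,420 = $1,073,880
Base plus per-day: $59,400 + $1,073,880 = $1,133,280
Enhancement: 100% of $1,133,280 = $1,133,280
Enhanced fine: $1,133,280 + $1,133,280 = $2,266,560

$2,266,560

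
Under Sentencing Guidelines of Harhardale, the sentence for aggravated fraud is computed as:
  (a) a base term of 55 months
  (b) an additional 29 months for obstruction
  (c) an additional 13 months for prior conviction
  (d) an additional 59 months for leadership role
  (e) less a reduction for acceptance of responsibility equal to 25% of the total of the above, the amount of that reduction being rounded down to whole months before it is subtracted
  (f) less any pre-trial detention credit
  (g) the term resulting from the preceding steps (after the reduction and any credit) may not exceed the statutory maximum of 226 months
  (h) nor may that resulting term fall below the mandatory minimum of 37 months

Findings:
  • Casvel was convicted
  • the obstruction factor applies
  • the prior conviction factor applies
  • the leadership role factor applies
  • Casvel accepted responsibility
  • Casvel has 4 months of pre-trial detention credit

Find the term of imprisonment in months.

113 months

Obstruction enhancement: +29 months
Prior conviction enhancement: +13 months
Leadership role enhancement: +59 months
Adjusted term: 55 months + 29 months + 13 months + 59 months = 156 months
Acceptance of responsibility reduction: 25% of 156 months = 39 months (rounded down)
After reduction: 156 − 39 = 117 months
Less pre-trial detention credit: 117 months − 4 months = 113 months
Cap at 226 months: 113 months is within the cap, no reduction.
Minimum 37 months: 113 months meets the minimum, no increase.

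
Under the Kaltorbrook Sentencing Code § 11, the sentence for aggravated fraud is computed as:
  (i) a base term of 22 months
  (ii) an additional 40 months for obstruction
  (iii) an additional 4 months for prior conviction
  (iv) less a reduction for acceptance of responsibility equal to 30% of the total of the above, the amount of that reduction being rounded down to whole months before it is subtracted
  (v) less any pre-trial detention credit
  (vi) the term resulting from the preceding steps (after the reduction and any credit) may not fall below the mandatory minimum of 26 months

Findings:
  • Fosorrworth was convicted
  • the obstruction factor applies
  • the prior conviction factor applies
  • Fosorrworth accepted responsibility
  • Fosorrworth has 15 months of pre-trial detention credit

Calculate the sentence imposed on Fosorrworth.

32 months

Obstruction enhancement: +40 months
Prior conviction enhancement: +4 months
Adjusted term: 22 months + 40 months + 4 months = 66 months
Acceptance of responsibility reduction: 30% of 66 months = 19 months (rounded down)
After reduction: 66 − 19 = 47 months
Less pre-trial detention credit: 47 months − 15 months = 32 months
Minimum 26 months: 32 months meets the minimum, no increase.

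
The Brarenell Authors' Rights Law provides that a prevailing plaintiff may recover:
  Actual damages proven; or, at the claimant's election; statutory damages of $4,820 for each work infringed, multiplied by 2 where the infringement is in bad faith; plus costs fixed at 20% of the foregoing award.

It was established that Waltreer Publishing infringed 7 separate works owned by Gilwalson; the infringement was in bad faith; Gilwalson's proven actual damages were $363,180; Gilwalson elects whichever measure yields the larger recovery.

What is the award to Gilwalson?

Statutory damages: 7 × $4,820 = $33,740
Doubled: 2 × $33,740 = $67,480
Greater of actual damages ($363,180) or enhanced statutory damages ($67,480): $363,180
Costs: 20% of $363,180 = $72,636
Award plus costs: $363,180 + $72,636 = $435,816

Award: $435,816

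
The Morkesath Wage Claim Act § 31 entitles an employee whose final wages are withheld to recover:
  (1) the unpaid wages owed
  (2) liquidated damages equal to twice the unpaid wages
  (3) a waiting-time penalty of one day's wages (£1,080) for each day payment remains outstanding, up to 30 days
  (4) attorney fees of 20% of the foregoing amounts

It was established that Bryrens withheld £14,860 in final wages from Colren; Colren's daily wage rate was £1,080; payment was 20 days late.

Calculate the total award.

Total award: £79,416

Doubled: 2 × £14,860 = £29,720
Penalty days: min(20, 30) = 20
Waiting-time penalty: 20 × £1,080 = £21,600
Subtotal: £14,860 + £29,720 + £21,600 = £66,180
Attorney fees: 20% of £66,180 = £13,236
Total award: £66,180 + £13,236 = £79,416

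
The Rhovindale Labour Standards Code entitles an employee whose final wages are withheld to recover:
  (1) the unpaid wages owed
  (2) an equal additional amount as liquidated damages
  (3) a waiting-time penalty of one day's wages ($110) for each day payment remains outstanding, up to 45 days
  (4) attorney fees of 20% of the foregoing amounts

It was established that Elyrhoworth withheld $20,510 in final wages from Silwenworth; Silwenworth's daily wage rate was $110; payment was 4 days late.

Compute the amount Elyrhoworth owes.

$49,752

Liquidated damages (equal amount): $20,510
Penalty days: min(4, 45) = 4
Waiting-time penalty: 4 × $110 = $440
Subtotal: $20,510 + $20,510 + $440 = $41,460
Attorney fees: 20% of $41,460 = $8,292
Total award: $41,460 + $8,292 = $49,752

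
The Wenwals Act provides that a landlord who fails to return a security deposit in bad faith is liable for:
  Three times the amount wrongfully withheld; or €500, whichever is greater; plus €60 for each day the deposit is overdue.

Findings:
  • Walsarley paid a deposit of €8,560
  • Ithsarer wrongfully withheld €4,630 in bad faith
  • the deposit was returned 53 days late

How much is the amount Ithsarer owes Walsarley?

Recovery: €17,070

Trebled: 3 × €4,630 = €13,890
Minimum €500: €13,890 meets the minimum, no increase.
Late-return penalty: 53 × €60 = €3,180
Damages plus late penalty: €13,890 + €3,180 = €17,070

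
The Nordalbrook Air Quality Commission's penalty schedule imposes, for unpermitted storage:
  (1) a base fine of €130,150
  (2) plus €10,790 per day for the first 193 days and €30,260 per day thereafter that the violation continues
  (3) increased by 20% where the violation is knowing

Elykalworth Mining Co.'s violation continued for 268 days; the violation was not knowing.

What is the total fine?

€4,482,120

First 193 days: 193 × €10,790 = €2,082,470
Remaining days: (268 − 193) × €30,260 = €2,269,500
Per-day component: €2,082,470 + €2,269,500 = €4,351,970
Base plus per-day: €130,150 + €4,351,970 = €4,482,120
The violation was not knowing: no 20% increase.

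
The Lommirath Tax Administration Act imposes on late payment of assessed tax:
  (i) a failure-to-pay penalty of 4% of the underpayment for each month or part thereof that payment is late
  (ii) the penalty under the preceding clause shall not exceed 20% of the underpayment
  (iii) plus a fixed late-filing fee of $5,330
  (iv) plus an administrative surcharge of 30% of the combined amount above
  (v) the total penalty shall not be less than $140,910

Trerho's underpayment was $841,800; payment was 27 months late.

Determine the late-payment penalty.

Accrued rate: 4% × 27 = 108%, capped at 20% → 20%
Failure-to-pay penalty: 20% of $841,800 = $168,360
Penalty before surcharge: $168,360 + $5,330 = $173,690
Administrative surcharge: 30% of $173,690 = $52,107
Total penalty: $173,690 + $52,107 = $225,797
Minimum $140,910: $225,797 meets the minimum, no increase.

$225,797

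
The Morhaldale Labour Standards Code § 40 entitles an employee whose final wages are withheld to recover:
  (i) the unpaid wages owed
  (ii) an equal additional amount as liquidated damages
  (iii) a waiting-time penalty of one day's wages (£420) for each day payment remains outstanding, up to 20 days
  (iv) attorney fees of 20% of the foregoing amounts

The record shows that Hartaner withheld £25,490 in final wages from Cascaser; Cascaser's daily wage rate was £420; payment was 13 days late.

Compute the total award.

Liquidated damages (equal amount): £25,490
Penalty days: min(13, 20) = 13
Waiting-time penalty: 13 × £420 = £5,460
Subtotal: £25,490 + £25,490 + £5,460 = £56,440
Attorney fees: 20% of £56,440 = £11,288
Total award: £56,440 + £11,288 = £67,728

Total award: £67,728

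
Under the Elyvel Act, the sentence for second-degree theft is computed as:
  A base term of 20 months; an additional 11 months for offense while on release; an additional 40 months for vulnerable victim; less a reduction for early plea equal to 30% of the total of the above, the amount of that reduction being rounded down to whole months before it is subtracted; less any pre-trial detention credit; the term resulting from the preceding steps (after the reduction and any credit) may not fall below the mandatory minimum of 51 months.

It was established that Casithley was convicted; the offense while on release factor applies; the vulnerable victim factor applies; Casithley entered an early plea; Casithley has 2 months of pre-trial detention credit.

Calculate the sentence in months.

Sentence: 51 months

Offense while on release enhancement: +11 months
Vulnerable victim enhancement: +40 months
Adjusted term: 20 months + 11 months + 40 months = 71 months
Early plea reduction: 30% of 71 months = 21 months (rounded down)
After reduction: 71 − 21 = 50 months
Less pre-trial detention credit: 50 months − 2 months = 48 months
Minimum 51 months: 48 months is below the minimum → 51 months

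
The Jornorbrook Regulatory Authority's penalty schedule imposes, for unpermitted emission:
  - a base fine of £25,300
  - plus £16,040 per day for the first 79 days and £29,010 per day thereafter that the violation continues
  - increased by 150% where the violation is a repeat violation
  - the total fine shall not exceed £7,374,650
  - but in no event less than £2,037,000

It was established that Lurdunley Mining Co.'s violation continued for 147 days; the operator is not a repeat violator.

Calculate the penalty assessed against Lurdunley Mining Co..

£3,265,140

First 79 days: 79 × £16,040 = £1,267,160
Remaining days: (147 − 79) × £29,010 = £1,972,680
Per-day component: £1,267,160 + £1,972,680 = £3,239,840
Base plus per-day: £25,300 + £3,239,840 = £3,265,140
The operator is not a repeat violator: no 150% increase.
Cap at £7,374,650: £3,265,140 is within the cap, no reduction.
Minimum £2,037,000: £3,265,140 meets the minimum, no increase.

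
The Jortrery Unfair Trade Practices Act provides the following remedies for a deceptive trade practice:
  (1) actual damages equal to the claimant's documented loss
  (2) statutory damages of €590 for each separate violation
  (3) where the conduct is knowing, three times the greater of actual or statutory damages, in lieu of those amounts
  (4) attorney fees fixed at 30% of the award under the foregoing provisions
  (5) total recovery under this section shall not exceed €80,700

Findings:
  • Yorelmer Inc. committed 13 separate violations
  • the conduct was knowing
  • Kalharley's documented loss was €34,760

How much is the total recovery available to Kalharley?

€80,700

Statutory damages: 13 × €590 = €7,670
Greater of actual damages (€34,760) or statutory damages (€7,670): €34,760
Trebled: 3 × €34,760 = €104,280
Attorney fees: 30% of €104,280 = €31,284
Total before cap: €104,280 + €31,284 = €135,564
Cap at €80,700: €135,564 exceeds the cap → €80,700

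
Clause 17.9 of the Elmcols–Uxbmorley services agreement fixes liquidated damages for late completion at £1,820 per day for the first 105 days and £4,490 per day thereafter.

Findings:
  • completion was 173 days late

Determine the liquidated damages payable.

£496,420

First 105 days: 105 × £1,820 = £191,100
Remaining days: (173 − 105) × £4,490 = £305,320
Accrued per-day damages: £191,100 + £305,320 = £496,420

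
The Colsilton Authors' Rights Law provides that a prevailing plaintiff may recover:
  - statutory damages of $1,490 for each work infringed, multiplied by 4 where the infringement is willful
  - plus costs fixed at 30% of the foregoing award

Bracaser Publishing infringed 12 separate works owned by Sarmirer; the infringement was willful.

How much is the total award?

Statutory damages: 12 × $1,490 = $17,880
Multiplied by 4: 4 × $17,880 = $71,520
Costs: 30% of $71,520 = $21,456
Award plus costs: $71,520 + $21,456 = $92,976

$92,976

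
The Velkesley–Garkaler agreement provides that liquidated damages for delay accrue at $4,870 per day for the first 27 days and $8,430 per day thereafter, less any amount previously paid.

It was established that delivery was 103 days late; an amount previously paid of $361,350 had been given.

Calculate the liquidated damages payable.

$410,820

First 27 days: 27 × $4,870 = $131,490
Remaining days: (103 − 27) × $8,430 = $640,680
Accrued per-day damages: $131,490 + $640,680 = $772,170
Less amount previously paid: $772,170 − $361,350 = $410,820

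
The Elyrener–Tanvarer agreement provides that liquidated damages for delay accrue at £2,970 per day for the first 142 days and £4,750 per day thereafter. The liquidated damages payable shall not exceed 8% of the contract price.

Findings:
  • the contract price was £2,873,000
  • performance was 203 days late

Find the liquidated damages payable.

First 142 days: 142 × £2,970 = £421,740
Remaining days: (203 − 142) × £4,750 = £289,750
Accrued per-day damages: £421,740 + £289,750 = £711,490
Cap: 8% of £2,873,000 = £229,840
Cap at £229,840: £711,490 exceeds the cap → £229,840

£229,840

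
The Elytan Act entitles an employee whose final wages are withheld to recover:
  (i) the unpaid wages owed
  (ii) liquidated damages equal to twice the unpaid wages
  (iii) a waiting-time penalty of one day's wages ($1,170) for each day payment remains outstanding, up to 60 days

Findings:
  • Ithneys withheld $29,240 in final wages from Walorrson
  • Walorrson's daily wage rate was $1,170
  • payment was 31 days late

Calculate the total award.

$123,990

Doubled: 2 × $29,240 = $58,480
Penalty days: min(31, 60) = 31
Waiting-time penalty: 31 × $1,170 = $36,270
Total award: $29,240 + $58,480 + $36,270 = $123,990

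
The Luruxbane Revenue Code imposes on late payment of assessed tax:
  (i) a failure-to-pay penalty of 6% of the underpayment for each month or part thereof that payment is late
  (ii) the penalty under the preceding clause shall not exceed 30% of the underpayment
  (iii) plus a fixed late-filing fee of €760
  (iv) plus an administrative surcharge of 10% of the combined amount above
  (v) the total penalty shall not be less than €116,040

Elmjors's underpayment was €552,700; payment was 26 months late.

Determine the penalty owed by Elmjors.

€183,227

Accrued rate: 6% × 26 = 156%, capped at 30% → 30%
Failure-to-pay penalty: 30% of €552,700 = €165,810
Penalty before surcharge: €165,810 + €760 = €166,570
Administrative surcharge: 10% of €166,570 = €16,657
Total penalty: €166,570 + €16,657 = €183,227
Minimum €116,040: €183,227 meets the minimum, no increase.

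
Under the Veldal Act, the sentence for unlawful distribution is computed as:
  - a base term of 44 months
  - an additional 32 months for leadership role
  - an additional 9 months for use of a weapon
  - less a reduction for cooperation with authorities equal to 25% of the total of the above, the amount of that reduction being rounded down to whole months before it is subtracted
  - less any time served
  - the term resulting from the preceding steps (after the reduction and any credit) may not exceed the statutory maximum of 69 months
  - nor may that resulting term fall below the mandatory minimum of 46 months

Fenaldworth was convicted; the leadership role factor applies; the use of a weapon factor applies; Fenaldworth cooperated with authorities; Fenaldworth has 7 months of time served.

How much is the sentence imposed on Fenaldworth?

57 months

Leadership role enhancement: +32 months
Use of a weapon enhancement: +9 months
Adjusted term: 44 months + 32 months + 9 months = 85 months
Cooperation with authorities reduction: 25% of 85 months = 21 months (rounded down)
After reduction: 85 − 21 = 64 months
Less time served: 64 months − 7 months = 57 months
Cap at 69 months: 57 months is within the cap, no reduction.
Minimum 46 months: 57 months meets the minimum, no increase.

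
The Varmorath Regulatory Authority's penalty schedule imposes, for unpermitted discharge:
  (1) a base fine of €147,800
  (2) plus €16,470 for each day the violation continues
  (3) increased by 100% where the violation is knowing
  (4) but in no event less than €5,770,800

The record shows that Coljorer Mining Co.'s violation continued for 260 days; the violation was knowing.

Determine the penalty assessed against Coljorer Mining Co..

€8,860,000

Per-day component: 260 × €16,470 = €4,282,200
Base plus per-day: €147,800 + €4,282,200 = €4,430,000
Enhancement: 100% of €4,430,000 = €4,430,000
Enhanced fine: €4,430,000 + €4,430,000 = €8,860,000
Minimum €5,770,800: €8,860,000 meets the minimum, no increase.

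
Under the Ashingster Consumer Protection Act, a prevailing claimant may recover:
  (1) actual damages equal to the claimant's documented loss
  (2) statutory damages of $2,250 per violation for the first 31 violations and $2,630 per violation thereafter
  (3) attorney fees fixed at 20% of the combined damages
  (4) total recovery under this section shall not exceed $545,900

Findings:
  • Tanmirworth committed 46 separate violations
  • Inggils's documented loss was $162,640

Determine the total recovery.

$326,208

First 31 violations: 31 × $2,250 = $69,750
Remaining violations: (46 − 31) × $2,630 = $39,450
Statutory damages: $69,750 + $39,450 = $109,200
Combined damages: $162,640 + $109,200 = $271,840
Attorney fees: 20% of $271,840 = $54,368
Total before cap: $271,840 + $54,368 = $326,208
Cap at $545,900: $326,208 is within the cap, no reduction.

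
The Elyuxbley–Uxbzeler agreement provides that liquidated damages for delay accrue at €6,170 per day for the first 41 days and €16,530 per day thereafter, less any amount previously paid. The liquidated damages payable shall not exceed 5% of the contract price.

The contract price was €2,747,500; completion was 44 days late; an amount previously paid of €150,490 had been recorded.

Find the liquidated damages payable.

€137,375

First 41 days: 41 × €6,170 = €252,970
Remaining days: (44 − 41) × €16,530 = €49,590
Accrued per-day damages: €252,970 + €49,590 = €302,560
Less amount previously paid: €302,560 − €150,490 = €152,070
Cap: 5% of €2,747,500 = €137,375
Cap at €137,375: €152,070 exceeds the cap → €137,375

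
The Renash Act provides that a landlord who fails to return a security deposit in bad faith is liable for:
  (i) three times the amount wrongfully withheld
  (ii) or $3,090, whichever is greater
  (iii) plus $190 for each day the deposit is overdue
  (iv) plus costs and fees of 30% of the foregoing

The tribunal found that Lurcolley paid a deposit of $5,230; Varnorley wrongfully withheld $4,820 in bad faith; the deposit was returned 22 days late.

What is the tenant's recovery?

$24,232

Trebled: 3 × $4,820 = $14,460
Minimum $3,090: $14,460 meets the minimum, no increase.
Late-return penalty: 22 × $190 = $4,180
Damages plus late penalty: $14,460 + $4,180 = $18,640
Costs and fees: 30% of $18,640 = $5,592
Total recovery: $18,640 + $5,592 = $24,232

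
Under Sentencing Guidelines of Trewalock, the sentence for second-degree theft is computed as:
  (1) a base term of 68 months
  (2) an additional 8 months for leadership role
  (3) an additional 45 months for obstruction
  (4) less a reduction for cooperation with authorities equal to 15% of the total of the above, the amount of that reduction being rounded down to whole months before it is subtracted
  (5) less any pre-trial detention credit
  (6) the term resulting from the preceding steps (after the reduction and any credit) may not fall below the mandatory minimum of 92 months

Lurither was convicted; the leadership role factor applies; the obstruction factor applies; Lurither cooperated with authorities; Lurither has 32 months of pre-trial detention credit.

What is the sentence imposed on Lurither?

Leadership role enhancement: +8 months
Obstruction enhancement: +45 months
Adjusted term: 68 months + 8 months + 45 months = 121 months
Cooperation with authorities reduction: 15% of 121 months = 18 months (rounded down)
After reduction: 121 − 18 = 103 months
Less pre-trial detention credit: 103 months − 32 months = 71 months
Minimum 92 months: 71 months is below the minimum → 92 months

92 months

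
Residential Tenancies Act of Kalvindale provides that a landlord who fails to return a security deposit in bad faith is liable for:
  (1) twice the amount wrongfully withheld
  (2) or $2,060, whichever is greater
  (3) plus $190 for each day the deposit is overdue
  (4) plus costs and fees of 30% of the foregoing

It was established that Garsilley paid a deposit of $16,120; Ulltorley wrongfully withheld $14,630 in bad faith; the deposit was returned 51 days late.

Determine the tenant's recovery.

Recovery: $50,635

Doubled: 2 × $14,630 = $29,260
Minimum $2,060: $29,260 meets the minimum, no increase.
Late-return penalty: 51 × $190 = $9,690
Damages plus late penalty: $29,260 + $9,690 = $38,950
Costs and fees: 30% of $38,950 = $11,685
Total recovery: $38,950 + $11,685 = $50,635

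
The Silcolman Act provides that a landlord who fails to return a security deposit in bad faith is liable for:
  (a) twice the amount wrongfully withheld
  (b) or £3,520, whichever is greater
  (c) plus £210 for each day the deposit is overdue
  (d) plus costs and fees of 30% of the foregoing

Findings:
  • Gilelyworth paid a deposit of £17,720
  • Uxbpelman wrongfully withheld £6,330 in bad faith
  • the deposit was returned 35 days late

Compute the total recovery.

Doubled: 2 × £6,330 = £12,660
Minimum £3,520: £12,660 meets the minimum, no increase.
Late-return penalty: 35 × £210 = £7,350
Damages plus late penalty: £12,660 + £7,350 = £20,010
Costs and fees: 30% of £20,010 = £6,003
Total recovery: £20,010 + £6,003 = £26,013

£26,013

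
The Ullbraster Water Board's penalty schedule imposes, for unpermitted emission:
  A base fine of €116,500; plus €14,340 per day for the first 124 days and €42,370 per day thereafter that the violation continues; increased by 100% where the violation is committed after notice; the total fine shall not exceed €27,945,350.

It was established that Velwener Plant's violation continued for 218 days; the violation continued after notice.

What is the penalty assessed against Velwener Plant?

Civil penalty: €11,754,880

First 124 days: 124 × €14,340 = €1,778,160
Remaining days: (218 − 124) × €42,370 = €3,982,780
Per-day component: €1,778,160 + €3,982,780 = €5,760,940
Base plus per-day: €116,500 + €5,760,940 = €5,877,440
Enhancement: 100% of €5,877,440 = €5,877,440
Enhanced fine: €5,877,440 + €5,877,440 = €11,754,880
Cap at €27,945,350: €11,754,880 is within the cap, no reduction.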